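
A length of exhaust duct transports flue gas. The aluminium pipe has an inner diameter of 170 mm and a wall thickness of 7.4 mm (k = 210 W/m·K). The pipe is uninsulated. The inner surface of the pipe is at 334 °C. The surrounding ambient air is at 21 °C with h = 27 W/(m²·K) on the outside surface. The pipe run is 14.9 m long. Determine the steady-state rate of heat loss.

For a radial system each layer contributes R = ln(r_out/r_in)/(2πkL); films add R = 1/(hA).
R_aluminium pipe wall = ln(92.4/85)/(2π×210×14.9) = 4.246×10^-6 K/W
R_outer film = 1/(h_o·2πr_oL) = 1/(27×2π×0.0924×14.9) = 0.004282 K/W
R_total = 0.004286 K/W
Q = ΔT/R_total = 313/0.004286

Q ≈ 73000 W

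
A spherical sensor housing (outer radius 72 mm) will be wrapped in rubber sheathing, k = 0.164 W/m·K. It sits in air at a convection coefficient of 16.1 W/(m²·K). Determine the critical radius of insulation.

For a sphere r_cr = 2k/h = 2×0.164/16.1
r_cr = 20.4 mm; since the bare radius (72 mm) is above r_cr, any added insulation will reduce heat loss.

r_cr ≈ 20.4 mm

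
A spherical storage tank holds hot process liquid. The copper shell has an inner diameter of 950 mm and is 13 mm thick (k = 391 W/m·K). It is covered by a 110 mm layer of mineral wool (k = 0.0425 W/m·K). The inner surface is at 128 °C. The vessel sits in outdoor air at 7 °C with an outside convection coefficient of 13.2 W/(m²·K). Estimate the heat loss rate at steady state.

Q ≈ 167 W

For a spherical shell R = (1/r₁ − 1/r₂)/(4πk); film R = 1/(h·4πr²). In series:
R_copper shell = (1/0.475 − 1/0.488)/(4π×391) = 1.141×10^-5 K/W
R_mineral wool = (1/0.488 − 1/0.598)/(4π×0.0425) = 0.7058 K/W
R_outer film = 1/(h·4πr_o²) = 1/(13.2×4π×0.598²) = 0.01686 K/W
R_total = 0.7227 K/W
Q = ΔT/R_total = 121/0.7227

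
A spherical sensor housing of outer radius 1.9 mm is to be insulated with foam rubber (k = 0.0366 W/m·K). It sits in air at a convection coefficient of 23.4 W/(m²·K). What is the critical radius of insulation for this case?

For a sphere r_cr = 2k/h = 2×0.0366/23.4
r_cr = 3.13 mm; since the bare radius (1.9 mm) is below r_cr, adding a thin layer of insulation will *increase* heat loss.

r_cr ≈ 3.13 mm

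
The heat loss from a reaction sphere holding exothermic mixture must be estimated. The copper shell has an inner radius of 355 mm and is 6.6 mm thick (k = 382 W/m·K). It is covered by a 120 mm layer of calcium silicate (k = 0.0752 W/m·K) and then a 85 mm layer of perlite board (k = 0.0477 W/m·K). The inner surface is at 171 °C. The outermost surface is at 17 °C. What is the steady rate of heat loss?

Q ≈ 123 W

Radial (spherical) resistances in series:
R_copper shell = (1/0.355 − 1/0.3616)/(4π×382) = 1.071×10^-5 K/W
R_calcium silicate = (1/0.3616 − 1/0.4816)/(4π×0.0752) = 0.7292 K/W
R_perlite board = (1/0.4816 − 1/0.5666)/(4π×0.0477) = 0.5197 K/W
R_total = 1.249 K/W
Q = ΔT/R_total = 154/1.249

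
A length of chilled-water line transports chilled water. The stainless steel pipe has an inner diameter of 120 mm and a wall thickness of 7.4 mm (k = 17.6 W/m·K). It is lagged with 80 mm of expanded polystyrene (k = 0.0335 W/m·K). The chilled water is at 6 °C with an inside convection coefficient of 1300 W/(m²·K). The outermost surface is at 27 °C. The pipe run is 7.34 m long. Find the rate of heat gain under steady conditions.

Q ≈ 41.4 W

Radial resistances (cylindrical: R_cond = ln(r_o/r_i)/(2πkL), R_conv = 1/(h·2πrL)):
R_inner film = 1/(h_i·2πr₁L) = 1/(1300×2π×0.06×7.34) = 2.78×10^-4 K/W
R_stainless steel pipe wall = ln(67.4/60)/(2π×17.6×7.34) = 1.433×10^-4 K/W
R_expanded polystyrene = ln(147.4/67.4)/(2π×0.0335×7.34) = 0.5065 K/W
R_total = 0.5069 K/W
Q = ΔT/R_total = 21/0.5069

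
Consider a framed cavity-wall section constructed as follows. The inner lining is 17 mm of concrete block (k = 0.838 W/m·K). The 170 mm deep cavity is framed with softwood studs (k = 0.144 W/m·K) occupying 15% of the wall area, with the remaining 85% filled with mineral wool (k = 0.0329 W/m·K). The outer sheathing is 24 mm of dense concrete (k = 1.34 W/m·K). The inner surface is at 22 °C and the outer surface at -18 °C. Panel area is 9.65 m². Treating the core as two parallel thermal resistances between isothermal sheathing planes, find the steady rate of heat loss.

Sheathing layers in series; stud and cavity paths in parallel between them.
R_inner = 0.017/(0.838×9.65) = 0.002102 K/W
R_stud  = 0.17/(0.144×0.15×9.65) = 0.8156 K/W
R_cav   = 0.17/(0.0329×0.85×9.65) = 0.63 K/W
1/R_core = 1/R_stud + 1/R_cav → R_core = 0.3554 K/W
R_outer = 0.024/(1.34×9.65) = 0.001856 K/W
R_total = 0.3594 K/W
Q = ΔT/R_total = 40/0.3594

Q ≈ 111 W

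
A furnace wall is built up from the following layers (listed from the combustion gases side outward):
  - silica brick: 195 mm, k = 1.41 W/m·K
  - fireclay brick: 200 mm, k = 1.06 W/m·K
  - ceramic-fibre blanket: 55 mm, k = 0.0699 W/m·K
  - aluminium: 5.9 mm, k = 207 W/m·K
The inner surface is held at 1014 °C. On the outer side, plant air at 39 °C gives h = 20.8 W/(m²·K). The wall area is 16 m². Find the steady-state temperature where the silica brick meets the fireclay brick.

T ≈ 898 °C

Model the wall as resistances in series:
R_silica brick = L/(kA) = 0.195/(1.41×16) = 0.008644 K/W
R_fireclay brick = L/(kA) = 0.2/(1.06×16) = 0.01179 K/W
R_ceramic-fibre blanket = L/(kA) = 0.055/(0.0699×16) = 0.04918 K/W
R_aluminium = L/(kA) = 0.0059/(207×16) = 1.781×10^-6 K/W
R_outer film = 1/(h_o·A) = 1/(20.8×16) = 0.003005 K/W
R_total = 0.07262 K/W;  Q = ΔT/R_total = 975/0.07262 = 13430 W
T_interface = T_inner − Q·ΣR(inner→interface) = 1014 − 13400×0.008644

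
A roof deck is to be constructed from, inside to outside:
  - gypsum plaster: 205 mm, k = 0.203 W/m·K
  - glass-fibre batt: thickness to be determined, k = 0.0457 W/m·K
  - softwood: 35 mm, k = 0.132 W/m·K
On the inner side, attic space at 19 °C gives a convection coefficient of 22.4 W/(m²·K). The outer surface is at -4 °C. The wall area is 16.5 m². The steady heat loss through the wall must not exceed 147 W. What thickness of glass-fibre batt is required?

Treating each layer as a thermal resistance in series:
R_inner film = 1/(h_i·A) = 1/(22.4×16.5) = 0.002706 K/W
R_gypsum plaster = L/(kA) = 0.205/(0.203×16.5) = 0.0612 K/W
R_softwood = L/(kA) = 0.035/(0.132×16.5) = 0.01607 K/W
Sum of the known resistances R_other = 0.07998 K/W
Required total resistance R_tot = ΔT/Q_allow = 23/147 = 0.1565 K/W
R_glass-fibre batt = R_tot − R_other = 0.07648 K/W
L = R·k·A = 0.07648×0.0457×16.5

L ≈ 57.7 mm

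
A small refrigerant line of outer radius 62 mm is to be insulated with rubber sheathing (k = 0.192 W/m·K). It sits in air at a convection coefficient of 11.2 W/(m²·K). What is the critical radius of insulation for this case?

For a cylinder r_cr = k/h = 0.192/11.2
r_cr = 17.1 mm; since the bare radius (62 mm) is above r_cr, any added insulation will reduce heat loss.

r_cr ≈ 17.1 mm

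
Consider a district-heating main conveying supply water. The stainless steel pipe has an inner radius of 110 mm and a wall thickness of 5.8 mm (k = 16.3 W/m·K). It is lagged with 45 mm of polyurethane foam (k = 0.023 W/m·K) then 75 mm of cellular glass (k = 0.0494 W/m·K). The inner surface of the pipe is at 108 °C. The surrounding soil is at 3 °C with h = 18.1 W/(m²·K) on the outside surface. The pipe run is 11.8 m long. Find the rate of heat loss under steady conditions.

Q ≈ 350 W

Treating each annulus and film as a series resistance:
R_stainless steel pipe wall = ln(115.8/110)/(2π×16.3×11.8) = 4.252×10^-5 K/W
R_polyurethane foam = ln(160.8/115.8)/(2π×0.023×11.8) = 0.1925 K/W
R_cellular glass = ln(235.8/160.8)/(2π×0.0494×11.8) = 0.1045 K/W
R_outer film = 1/(h_o·2πr_oL) = 1/(18.1×2π×0.2358×11.8) = 0.00316 K/W
R_total = 0.3002 K/W
Q = ΔT/R_total = 105/0.3002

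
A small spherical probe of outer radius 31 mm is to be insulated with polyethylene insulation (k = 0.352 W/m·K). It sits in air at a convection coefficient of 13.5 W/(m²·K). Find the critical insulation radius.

r_cr ≈ 52.1 mm

For a sphere r_cr = 2k/h = 2×0.352/13.5
r_cr = 52.1 mm; since the bare radius (31 mm) is below r_cr, adding a thin layer of insulation will *increase* heat loss.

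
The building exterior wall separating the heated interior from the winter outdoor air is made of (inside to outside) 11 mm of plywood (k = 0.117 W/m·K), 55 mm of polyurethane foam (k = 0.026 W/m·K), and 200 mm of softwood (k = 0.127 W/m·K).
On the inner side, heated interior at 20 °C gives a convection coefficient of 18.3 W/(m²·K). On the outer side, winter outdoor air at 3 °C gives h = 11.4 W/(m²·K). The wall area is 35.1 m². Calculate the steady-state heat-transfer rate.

Q ≈ 152 W

Thermal resistances in series:
R_inner film = 1/(h_i·A) = 1/(18.3×35.1) = 0.001557 K/W
R_plywood = L/(kA) = 0.011/(0.117×35.1) = 0.002679 K/W
R_polyurethane foam = L/(kA) = 0.055/(0.026×35.1) = 0.06027 K/W
R_softwood = L/(kA) = 0.2/(0.127×35.1) = 0.04487 K/W
R_outer film = 1/(h_o·A) = 1/(11.4×35.1) = 0.002499 K/W
R_total = 0.1119 K/W
Q = ΔT / R_total = 17 / 0.1119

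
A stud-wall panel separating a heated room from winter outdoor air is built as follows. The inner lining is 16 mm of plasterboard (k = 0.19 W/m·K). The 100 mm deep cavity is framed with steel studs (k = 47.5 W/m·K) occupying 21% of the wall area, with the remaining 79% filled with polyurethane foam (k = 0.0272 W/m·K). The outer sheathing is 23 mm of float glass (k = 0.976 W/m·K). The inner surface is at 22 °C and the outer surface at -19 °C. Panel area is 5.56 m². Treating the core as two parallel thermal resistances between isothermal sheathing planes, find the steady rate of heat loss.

Q ≈ 1940 W

Sheathing layers in series; stud and cavity paths in parallel between them.
R_inner = 0.016/(0.19×5.56) = 0.01515 K/W
R_stud  = 0.1/(47.5×0.21×5.56) = 0.001803 K/W
R_cav   = 0.1/(0.0272×0.79×5.56) = 0.837 K/W
1/R_core = 1/R_stud + 1/R_cav → R_core = 0.001799 K/W
R_outer = 0.023/(0.976×5.56) = 0.004238 K/W
R_total = 0.02118 K/W
Q = ΔT/R_total = 41/0.02118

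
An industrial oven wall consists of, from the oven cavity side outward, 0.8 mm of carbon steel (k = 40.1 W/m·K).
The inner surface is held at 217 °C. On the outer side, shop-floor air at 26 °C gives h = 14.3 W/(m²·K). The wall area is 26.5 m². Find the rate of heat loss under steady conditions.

Thermal resistances in series:
R_carbon steel = L/(kA) = 0.0008/(40.1×26.5) = 7.528×10^-7 K/W
R_outer film = 1/(h_o·A) = 1/(14.3×26.5) = 0.002639 K/W
R_total = 0.00264 K/W
Q = ΔT / R_total = 191 / 0.00264

Q ≈ 72400 W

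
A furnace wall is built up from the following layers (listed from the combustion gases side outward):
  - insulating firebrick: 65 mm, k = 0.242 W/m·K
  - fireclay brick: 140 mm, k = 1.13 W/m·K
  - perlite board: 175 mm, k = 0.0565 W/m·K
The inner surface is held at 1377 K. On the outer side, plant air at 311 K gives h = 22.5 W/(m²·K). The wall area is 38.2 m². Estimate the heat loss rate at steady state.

Using the resistance-network approach (series):
R_insulating firebrick = L/(kA) = 0.065/(0.242×38.2) = 0.007031 K/W
R_fireclay brick = L/(kA) = 0.14/(1.13×38.2) = 0.003243 K/W
R_perlite board = L/(kA) = 0.175/(0.0565×38.2) = 0.08108 K/W
R_outer film = 1/(h_o·A) = 1/(22.5×38.2) = 0.001163 K/W
R_total = 0.09252 K/W
Q = ΔT / R_total = 1066 / 0.09252

Q ≈ 11500 W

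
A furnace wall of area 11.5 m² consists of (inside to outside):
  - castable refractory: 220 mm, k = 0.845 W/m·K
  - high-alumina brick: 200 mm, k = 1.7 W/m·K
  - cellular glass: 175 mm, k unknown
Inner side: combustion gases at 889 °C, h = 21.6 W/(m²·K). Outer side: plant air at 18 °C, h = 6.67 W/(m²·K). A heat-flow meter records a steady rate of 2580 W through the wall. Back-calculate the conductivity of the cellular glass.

Model the wall as resistances in series:
R_inner film = 1/(h_i·A) = 1/(21.6×11.5) = 0.004026 K/W
R_castable refractory = L/(kA) = 0.22/(0.845×11.5) = 0.02264 K/W
R_high-alumina brick = L/(kA) = 0.2/(1.7×11.5) = 0.01023 K/W
R_outer film = 1/(h_o·A) = 1/(6.67×11.5) = 0.01304 K/W
Sum of known resistances R_other = 0.04993 K/W
Total R = ΔT/Q = 871/2580 = 0.3376 K/W
R_cellular glass = R_total − R_other = 0.2877 K/W
k = L/(R·A) = 0.175/(0.2877×11.5)

k ≈ 0.0529 W/(m·K)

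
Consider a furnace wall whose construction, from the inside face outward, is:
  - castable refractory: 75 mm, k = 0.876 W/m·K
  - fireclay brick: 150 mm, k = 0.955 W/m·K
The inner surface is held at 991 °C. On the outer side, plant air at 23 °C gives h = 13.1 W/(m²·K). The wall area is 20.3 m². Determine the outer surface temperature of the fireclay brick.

T ≈ 255 °C

Using the resistance-network approach (series):
R_castable refractory = L/(kA) = 0.075/(0.876×20.3) = 0.004218 K/W
R_fireclay brick = L/(kA) = 0.15/(0.955×20.3) = 0.007737 K/W
R_outer film = 1/(h_o·A) = 1/(13.1×20.3) = 0.00376 K/W
R_total = 0.01572 K/W;  Q = ΔT/R_total = 968/0.01572 = 61600 W
T_interface = T_inner − Q·ΣR(inner→interface) = 991 − 61600×0.01195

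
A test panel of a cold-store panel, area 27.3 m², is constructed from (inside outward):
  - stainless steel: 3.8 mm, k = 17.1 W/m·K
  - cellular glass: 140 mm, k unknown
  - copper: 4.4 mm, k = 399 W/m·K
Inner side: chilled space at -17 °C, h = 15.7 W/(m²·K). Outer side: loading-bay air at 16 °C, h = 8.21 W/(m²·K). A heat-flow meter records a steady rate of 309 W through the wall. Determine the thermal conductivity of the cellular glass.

Model the wall as resistances in series:
R_inner film = 1/(h_i·A) = 1/(15.7×27.3) = 0.002333 K/W
R_stainless steel = L/(kA) = 0.0038/(17.1×27.3) = 8.14×10^-6 K/W
R_copper = L/(kA) = 0.0044/(399×27.3) = 4.039×10^-7 K/W
R_outer film = 1/(h_o·A) = 1/(8.21×27.3) = 0.004462 K/W
Sum of known resistances R_other = 0.006803 K/W
Total R = ΔT/Q = 33/309 = 0.1068 K/W
R_cellular glass = R_total − R_other = 0.09999 K/W
k = L/(R·A) = 0.14/(0.09999×27.3)

k ≈ 0.0513 W/(m·K)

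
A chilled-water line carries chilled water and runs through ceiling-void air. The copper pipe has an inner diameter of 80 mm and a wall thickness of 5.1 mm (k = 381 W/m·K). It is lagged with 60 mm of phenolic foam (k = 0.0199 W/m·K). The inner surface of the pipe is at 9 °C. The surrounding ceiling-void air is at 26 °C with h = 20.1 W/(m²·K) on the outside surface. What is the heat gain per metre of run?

q′ ≈ 2.48 W/m

Per-layer cylindrical resistances, series-summed:
R_copper pipe wall = ln(45.1/40)/(2π×381×1) = 5.013×10^-5 K/W
R_phenolic foam = ln(105.1/45.1)/(2π×0.0199×1) = 6.766 K/W
R_outer film = 1/(h_o·2πr_oL) = 1/(20.1×2π×0.1051×1) = 0.07534 K/W
R_total = 6.842 K/W
Q = ΔT/R_total = 17/6.842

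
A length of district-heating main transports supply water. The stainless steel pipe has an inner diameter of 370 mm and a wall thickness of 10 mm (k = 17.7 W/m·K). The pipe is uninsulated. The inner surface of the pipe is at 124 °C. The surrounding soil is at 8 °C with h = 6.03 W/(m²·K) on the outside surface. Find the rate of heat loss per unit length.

q′ ≈ 854 W/m

For a radial system each layer contributes R = ln(r_out/r_in)/(2πkL); films add R = 1/(hA).
R_stainless steel pipe wall = ln(195/185)/(2π×17.7×1) = 4.734×10^-4 K/W
R_outer film = 1/(h_o·2πr_oL) = 1/(6.03×2π×0.195×1) = 0.1354 K/W
R_total = 0.1358 K/W
Q = ΔT/R_total = 116/0.1358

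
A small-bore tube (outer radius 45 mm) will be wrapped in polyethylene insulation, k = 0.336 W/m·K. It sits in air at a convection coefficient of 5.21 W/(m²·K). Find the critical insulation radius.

r_cr ≈ 64.5 mm

For a cylinder r_cr = k/h = 0.336/5.21
r_cr = 64.5 mm; since the bare radius (45 mm) is below r_cr, adding a thin layer of insulation will *increase* heat loss.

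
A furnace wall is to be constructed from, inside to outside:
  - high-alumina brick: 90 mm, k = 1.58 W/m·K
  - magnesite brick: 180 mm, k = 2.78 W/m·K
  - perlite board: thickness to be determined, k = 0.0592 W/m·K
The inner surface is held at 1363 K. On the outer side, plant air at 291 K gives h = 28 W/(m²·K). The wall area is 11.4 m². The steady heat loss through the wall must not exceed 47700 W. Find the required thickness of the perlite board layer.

L ≈ 5.85 mm

Model the wall as resistances in series:
R_high-alumina brick = L/(kA) = 0.09/(1.58×11.4) = 0.004997 K/W
R_magnesite brick = L/(kA) = 0.18/(2.78×11.4) = 0.00568 K/W
R_outer film = 1/(h_o·A) = 1/(28×11.4) = 0.003133 K/W
Sum of the known resistances R_other = 0.01381 K/W
Required total resistance R_tot = ΔT/Q_allow = 1072/47700 = 0.02247 K/W
R_perlite board = R_tot − R_other = 0.008665 K/W
L = R·k·A = 0.008665×0.0592×11.4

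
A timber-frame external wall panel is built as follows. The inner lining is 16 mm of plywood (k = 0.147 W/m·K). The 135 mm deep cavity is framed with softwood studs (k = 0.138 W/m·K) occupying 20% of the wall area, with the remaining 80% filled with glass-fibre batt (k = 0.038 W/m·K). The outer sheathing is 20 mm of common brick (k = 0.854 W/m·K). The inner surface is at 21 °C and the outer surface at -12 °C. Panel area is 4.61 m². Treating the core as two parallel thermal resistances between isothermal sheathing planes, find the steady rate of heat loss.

Sheathing layers in series; stud and cavity paths in parallel between them.
R_inner = 0.016/(0.147×4.61) = 0.02361 K/W
R_stud  = 0.135/(0.138×0.2×4.61) = 1.061 K/W
R_cav   = 0.135/(0.038×0.8×4.61) = 0.9633 K/W
1/R_core = 1/R_stud + 1/R_cav → R_core = 0.5049 K/W
R_outer = 0.02/(0.854×4.61) = 0.00508 K/W
R_total = 0.5336 K/W
Q = ΔT/R_total = 33/0.5336

Q ≈ 61.8 W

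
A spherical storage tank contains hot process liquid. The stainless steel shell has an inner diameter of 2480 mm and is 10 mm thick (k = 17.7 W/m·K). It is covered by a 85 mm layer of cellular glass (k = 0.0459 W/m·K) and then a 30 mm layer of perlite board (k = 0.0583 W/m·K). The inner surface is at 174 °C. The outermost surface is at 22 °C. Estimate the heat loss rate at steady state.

Spherical conduction: R = (1/r_in − 1/r_out)/(4πk) per layer; series-sum.
R_stainless steel shell = (1/1.24 − 1/1.25)/(4π×17.7) = 2.901×10^-5 K/W
R_cellular glass = (1/1.25 − 1/1.335)/(4π×0.0459) = 0.08831 K/W
R_perlite board = (1/1.335 − 1/1.365)/(4π×0.0583) = 0.02247 K/W
R_total = 0.1108 K/W
Q = ΔT/R_total = 152/0.1108

Q ≈ 1370 W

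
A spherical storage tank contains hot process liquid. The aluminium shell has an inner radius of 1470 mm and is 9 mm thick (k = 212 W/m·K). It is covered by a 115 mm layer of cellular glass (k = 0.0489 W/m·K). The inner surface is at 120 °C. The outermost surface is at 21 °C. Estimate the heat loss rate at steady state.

Q ≈ 1250 W

Radial (spherical) resistances in series:
R_aluminium shell = (1/1.47 − 1/1.479)/(4π×212) = 1.554×10^-6 K/W
R_cellular glass = (1/1.479 − 1/1.594)/(4π×0.0489) = 0.07938 K/W
R_total = 0.07938 K/W
Q = ΔT/R_total = 99/0.07938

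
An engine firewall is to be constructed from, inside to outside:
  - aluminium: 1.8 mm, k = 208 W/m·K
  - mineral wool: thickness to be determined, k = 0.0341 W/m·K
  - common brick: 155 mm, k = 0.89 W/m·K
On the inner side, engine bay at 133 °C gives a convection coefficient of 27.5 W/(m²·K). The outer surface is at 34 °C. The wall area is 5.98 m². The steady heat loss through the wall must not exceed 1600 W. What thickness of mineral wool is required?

Treating each layer as a thermal resistance in series:
R_inner film = 1/(h_i·A) = 1/(27.5×5.98) = 0.006081 K/W
R_aluminium = L/(kA) = 0.0018/(208×5.98) = 1.447×10^-6 K/W
R_common brick = L/(kA) = 0.155/(0.89×5.98) = 0.02912 K/W
Sum of the known resistances R_other = 0.03521 K/W
Required total resistance R_tot = ΔT/Q_allow = 99/1600 = 0.06187 K/W
R_mineral wool = R_tot − R_other = 0.02667 K/W
L = R·k·A = 0.02667×0.0341×5.98

L ≈ 5.44 mm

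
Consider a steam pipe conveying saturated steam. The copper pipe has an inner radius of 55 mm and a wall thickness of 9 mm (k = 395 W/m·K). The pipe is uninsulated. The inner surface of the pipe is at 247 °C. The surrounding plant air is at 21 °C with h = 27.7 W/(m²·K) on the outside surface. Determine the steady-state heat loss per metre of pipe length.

Cylindrical conduction, so R = ln(r₂/r₁)/(2πkL) per layer, in series:
R_copper pipe wall = ln(64/55)/(2π×395×1) = 6.106×10^-5 K/W
R_outer film = 1/(h_o·2πr_oL) = 1/(27.7×2π×0.064×1) = 0.08978 K/W
R_total = 0.08984 K/W
Q = ΔT/R_total = 226/0.08984

q′ ≈ 2520 W/m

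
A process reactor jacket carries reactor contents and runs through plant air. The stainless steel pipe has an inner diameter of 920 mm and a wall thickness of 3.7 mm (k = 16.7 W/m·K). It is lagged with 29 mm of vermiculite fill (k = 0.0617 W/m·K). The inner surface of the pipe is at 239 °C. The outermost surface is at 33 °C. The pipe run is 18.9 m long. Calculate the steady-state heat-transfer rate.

Per-layer cylindrical resistances, series-summed:
R_stainless steel pipe wall = ln(463.7/460)/(2π×16.7×18.9) = 4.04×10^-6 K/W
R_vermiculite fill = ln(492.7/463.7)/(2π×0.0617×18.9) = 0.008279 K/W
R_total = 0.008283 K/W
Q = ΔT/R_total = 206/0.008283

Q ≈ 24900 W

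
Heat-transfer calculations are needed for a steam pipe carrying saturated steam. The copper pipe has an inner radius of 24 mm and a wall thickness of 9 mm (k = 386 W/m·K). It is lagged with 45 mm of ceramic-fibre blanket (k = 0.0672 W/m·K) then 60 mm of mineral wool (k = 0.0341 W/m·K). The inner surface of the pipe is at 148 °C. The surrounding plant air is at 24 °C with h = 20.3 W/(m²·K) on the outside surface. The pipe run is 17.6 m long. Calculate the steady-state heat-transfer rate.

Q ≈ 459 W

Per-layer cylindrical resistances, series-summed:
R_copper pipe wall = ln(33/24)/(2π×386×17.6) = 7.46×10^-6 K/W
R_ceramic-fibre blanket = ln(78/33)/(2π×0.0672×17.6) = 0.1158 K/W
R_mineral wool = ln(138/78)/(2π×0.0341×17.6) = 0.1513 K/W
R_outer film = 1/(h_o·2πr_oL) = 1/(20.3×2π×0.138×17.6) = 0.003228 K/W
R_total = 0.2703 K/W
Q = ΔT/R_total = 124/0.2703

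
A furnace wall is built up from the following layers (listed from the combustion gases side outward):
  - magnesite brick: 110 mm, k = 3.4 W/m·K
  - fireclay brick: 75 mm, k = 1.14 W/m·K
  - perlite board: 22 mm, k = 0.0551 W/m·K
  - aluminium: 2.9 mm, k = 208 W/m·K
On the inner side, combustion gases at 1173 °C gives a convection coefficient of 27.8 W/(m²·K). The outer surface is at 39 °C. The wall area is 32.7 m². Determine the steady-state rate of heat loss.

Q ≈ 69500 W

Model the wall as resistances in series:
R_inner film = 1/(h_i·A) = 1/(27.8×32.7) = 0.0011 K/W
R_magnesite brick = L/(kA) = 0.11/(3.4×32.7) = 9.894×10^-4 K/W
R_fireclay brick = L/(kA) = 0.075/(1.14×32.7) = 0.002012 K/W
R_perlite board = L/(kA) = 0.022/(0.0551×32.7) = 0.01221 K/W
R_aluminium = L/(kA) = 0.0029/(208×32.7) = 4.264×10^-7 K/W
R_total = 0.01631 K/W
Q = ΔT / R_total = 1134 / 0.01631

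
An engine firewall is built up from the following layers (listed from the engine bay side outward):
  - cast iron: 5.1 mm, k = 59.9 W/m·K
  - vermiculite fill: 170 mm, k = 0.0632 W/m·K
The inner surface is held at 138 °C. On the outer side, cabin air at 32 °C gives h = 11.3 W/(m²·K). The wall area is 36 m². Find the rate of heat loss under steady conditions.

Q ≈ 1370 W

Treating each layer as a thermal resistance in series:
R_cast iron = L/(kA) = 0.0051/(59.9×36) = 2.365×10^-6 K/W
R_vermiculite fill = L/(kA) = 0.17/(0.0632×36) = 0.07472 K/W
R_outer film = 1/(h_o·A) = 1/(11.3×36) = 0.002458 K/W
R_total = 0.07718 K/W
Q = ΔT / R_total = 106 / 0.07718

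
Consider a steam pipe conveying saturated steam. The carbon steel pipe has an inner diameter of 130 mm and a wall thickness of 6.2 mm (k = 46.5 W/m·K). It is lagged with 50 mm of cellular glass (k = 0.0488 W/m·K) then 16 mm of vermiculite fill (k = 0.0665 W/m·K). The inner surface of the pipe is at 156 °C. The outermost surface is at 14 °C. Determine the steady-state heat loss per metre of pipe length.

Cylindrical conduction, so R = ln(r₂/r₁)/(2πkL) per layer, in series:
R_carbon steel pipe wall = ln(71.2/65)/(2π×46.5×1) = 3.118×10^-4 K/W
R_cellular glass = ln(121.2/71.2)/(2π×0.0488×1) = 1.735 K/W
R_vermiculite fill = ln(137.2/121.2)/(2π×0.0665×1) = 0.2968 K/W
R_total = 2.032 K/W
Q = ΔT/R_total = 142/2.032

q′ ≈ 69.9 W/m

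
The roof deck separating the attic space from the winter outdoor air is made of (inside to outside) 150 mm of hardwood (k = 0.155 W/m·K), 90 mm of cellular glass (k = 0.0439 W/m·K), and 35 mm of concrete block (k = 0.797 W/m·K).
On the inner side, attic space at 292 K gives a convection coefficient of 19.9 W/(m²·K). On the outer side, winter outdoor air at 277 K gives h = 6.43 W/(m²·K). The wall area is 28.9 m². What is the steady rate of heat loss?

Thermal resistances in series:
R_inner film = 1/(h_i·A) = 1/(19.9×28.9) = 0.001739 K/W
R_hardwood = L/(kA) = 0.15/(0.155×28.9) = 0.03349 K/W
R_cellular glass = L/(kA) = 0.09/(0.0439×28.9) = 0.07094 K/W
R_concrete block = L/(kA) = 0.035/(0.797×28.9) = 0.00152 K/W
R_outer film = 1/(h_o·A) = 1/(6.43×28.9) = 0.005381 K/W
R_total = 0.1131 K/W
Q = ΔT / R_total = 15 / 0.1131

Q ≈ 133 W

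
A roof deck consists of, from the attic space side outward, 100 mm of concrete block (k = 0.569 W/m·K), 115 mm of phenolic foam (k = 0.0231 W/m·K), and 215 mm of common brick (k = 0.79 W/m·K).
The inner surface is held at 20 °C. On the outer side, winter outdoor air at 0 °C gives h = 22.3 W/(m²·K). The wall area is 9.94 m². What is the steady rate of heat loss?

Using the resistance-network approach (series):
R_concrete block = L/(kA) = 0.1/(0.569×9.94) = 0.01768 K/W
R_phenolic foam = L/(kA) = 0.115/(0.0231×9.94) = 0.5008 K/W
R_common brick = L/(kA) = 0.215/(0.79×9.94) = 0.02738 K/W
R_outer film = 1/(h_o·A) = 1/(22.3×9.94) = 0.004511 K/W
R_total = 0.5504 K/W
Q = ΔT / R_total = 20 / 0.5504

Q ≈ 36.3 W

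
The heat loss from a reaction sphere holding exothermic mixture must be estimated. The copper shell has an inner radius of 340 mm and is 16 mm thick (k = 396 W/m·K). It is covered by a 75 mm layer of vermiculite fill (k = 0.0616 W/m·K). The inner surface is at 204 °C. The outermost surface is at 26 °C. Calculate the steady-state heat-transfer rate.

Each spherical layer contributes R = (1/r_i − 1/r_o)/(4πk):
R_copper shell = (1/0.34 − 1/0.356)/(4π×396) = 2.656×10^-5 K/W
R_vermiculite fill = (1/0.356 − 1/0.431)/(4π×0.0616) = 0.6315 K/W
R_total = 0.6315 K/W
Q = ΔT/R_total = 178/0.6315

Q ≈ 282 W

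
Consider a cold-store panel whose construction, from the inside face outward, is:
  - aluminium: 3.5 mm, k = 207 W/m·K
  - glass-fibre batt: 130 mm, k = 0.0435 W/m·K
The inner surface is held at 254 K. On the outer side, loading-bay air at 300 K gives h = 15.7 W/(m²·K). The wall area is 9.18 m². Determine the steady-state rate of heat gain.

Using the resistance-network approach (series):
R_aluminium = L/(kA) = 0.0035/(207×9.18) = 1.842×10^-6 K/W
R_glass-fibre batt = L/(kA) = 0.13/(0.0435×9.18) = 0.3255 K/W
R_outer film = 1/(h_o·A) = 1/(15.7×9.18) = 0.006938 K/W
R_total = 0.3325 K/W
Q = ΔT / R_total = 46 / 0.3325

Q ≈ 138 W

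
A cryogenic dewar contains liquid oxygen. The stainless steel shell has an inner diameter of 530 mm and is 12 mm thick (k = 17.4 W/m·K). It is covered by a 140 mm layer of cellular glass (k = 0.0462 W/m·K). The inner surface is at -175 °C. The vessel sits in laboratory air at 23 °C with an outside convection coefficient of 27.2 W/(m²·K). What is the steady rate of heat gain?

Q ≈ 94.1 W

Spherical conduction: R = (1/r_in − 1/r_out)/(4πk) per layer; series-sum.
R_stainless steel shell = (1/0.265 − 1/0.277)/(4π×17.4) = 7.476×10^-4 K/W
R_cellular glass = (1/0.277 − 1/0.417)/(4π×0.0462) = 2.088 K/W
R_outer film = 1/(h·4πr_o²) = 1/(27.2×4π×0.417²) = 0.01682 K/W
R_total = 2.105 K/W
Q = ΔT/R_total = 198/2.105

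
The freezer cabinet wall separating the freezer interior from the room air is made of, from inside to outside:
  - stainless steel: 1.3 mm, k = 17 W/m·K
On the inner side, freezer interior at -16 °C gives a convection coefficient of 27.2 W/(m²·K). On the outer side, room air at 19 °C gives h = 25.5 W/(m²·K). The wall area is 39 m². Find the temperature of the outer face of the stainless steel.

T ≈ 0.954 °C

Thermal resistances in series:
R_inner film = 1/(h_i·A) = 1/(27.2×39) = 9.427×10^-4 K/W
R_stainless steel = L/(kA) = 0.0013/(17×39) = 1.961×10^-6 K/W
R_outer film = 1/(h_o·A) = 1/(25.5×39) = 0.001006 K/W
R_total = 0.00195 K/W;  Q = ΔT/R_total = 35/0.00195 = 17950 W
T_interface = T_inner + Q·ΣR(inner→interface) = -16 + 17900×9.446×10^-4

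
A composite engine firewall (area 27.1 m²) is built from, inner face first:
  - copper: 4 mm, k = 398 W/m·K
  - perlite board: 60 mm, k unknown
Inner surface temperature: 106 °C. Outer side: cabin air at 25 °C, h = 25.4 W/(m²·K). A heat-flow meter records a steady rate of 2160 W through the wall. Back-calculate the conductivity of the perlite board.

Series thermal resistances:
R_copper = L/(kA) = 0.004/(398×27.1) = 3.709×10^-7 K/W
R_outer film = 1/(h_o·A) = 1/(25.4×27.1) = 0.001453 K/W
Sum of known resistances R_other = 0.001453 K/W
Total R = ΔT/Q = 81/2160 = 0.0375 K/W
R_perlite board = R_total − R_other = 0.03605 K/W
k = L/(R·A) = 0.06/(0.03605×27.1)

k ≈ 0.0614 W/(m·K)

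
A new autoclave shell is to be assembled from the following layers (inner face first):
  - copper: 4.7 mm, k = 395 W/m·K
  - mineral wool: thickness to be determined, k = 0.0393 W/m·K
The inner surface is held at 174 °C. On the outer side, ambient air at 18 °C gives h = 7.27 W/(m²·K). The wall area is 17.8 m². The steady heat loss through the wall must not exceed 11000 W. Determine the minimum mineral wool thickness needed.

L ≈ 4.51 mm

Model the wall as resistances in series:
R_copper = L/(kA) = 0.0047/(395×17.8) = 6.685×10^-7 K/W
R_outer film = 1/(h_o·A) = 1/(7.27×17.8) = 0.007728 K/W
Sum of the known resistances R_other = 0.007728 K/W
Required total resistance R_tot = ΔT/Q_allow = 156/11000 = 0.01418 K/W
R_mineral wool = R_tot − R_other = 0.006454 K/W
L = R·k·A = 0.006454×0.0393×17.8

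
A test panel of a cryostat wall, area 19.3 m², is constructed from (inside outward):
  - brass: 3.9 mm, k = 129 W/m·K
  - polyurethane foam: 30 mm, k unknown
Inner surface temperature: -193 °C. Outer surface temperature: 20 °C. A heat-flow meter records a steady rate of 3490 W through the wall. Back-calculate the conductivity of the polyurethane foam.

Using the resistance-network approach (series):
R_brass = L/(kA) = 0.0039/(129×19.3) = 1.566×10^-6 K/W
Sum of known resistances R_other = 1.566×10^-6 K/W
Total R = ΔT/Q = 213/3490 = 0.06103 K/W
R_polyurethane foam = R_total − R_other = 0.06103 K/W
k = L/(R·A) = 0.03/(0.06103×19.3)

k ≈ 0.0255 W/(m·K)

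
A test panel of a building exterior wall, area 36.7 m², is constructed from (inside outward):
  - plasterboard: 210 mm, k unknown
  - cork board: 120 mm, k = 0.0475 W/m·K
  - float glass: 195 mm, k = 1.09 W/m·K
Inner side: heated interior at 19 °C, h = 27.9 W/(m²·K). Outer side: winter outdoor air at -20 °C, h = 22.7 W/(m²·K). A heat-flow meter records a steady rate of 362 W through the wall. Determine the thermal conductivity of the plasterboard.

Model the wall as resistances in series:
R_inner film = 1/(h_i·A) = 1/(27.9×36.7) = 9.766×10^-4 K/W
R_cork board = L/(kA) = 0.12/(0.0475×36.7) = 0.06884 K/W
R_float glass = L/(kA) = 0.195/(1.09×36.7) = 0.004875 K/W
R_outer film = 1/(h_o·A) = 1/(22.7×36.7) = 0.0012 K/W
Sum of known resistances R_other = 0.07589 K/W
Total R = ΔT/Q = 39/362 = 0.1077 K/W
R_plasterboard = R_total − R_other = 0.03185 K/W
k = L/(R·A) = 0.21/(0.03185×36.7)

k ≈ 0.18 W/(m·K)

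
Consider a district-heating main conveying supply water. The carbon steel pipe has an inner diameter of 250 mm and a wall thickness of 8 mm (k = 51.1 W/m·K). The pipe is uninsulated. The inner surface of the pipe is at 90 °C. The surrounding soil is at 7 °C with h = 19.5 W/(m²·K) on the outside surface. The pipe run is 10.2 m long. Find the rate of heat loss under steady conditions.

Q ≈ 13800 W

Treating each annulus and film as a series resistance:
R_carbon steel pipe wall = ln(133/125)/(2π×51.1×10.2) = 1.894×10^-5 K/W
R_outer film = 1/(h_o·2πr_oL) = 1/(19.5×2π×0.133×10.2) = 0.006016 K/W
R_total = 0.006035 K/W
Q = ΔT/R_total = 83/0.006035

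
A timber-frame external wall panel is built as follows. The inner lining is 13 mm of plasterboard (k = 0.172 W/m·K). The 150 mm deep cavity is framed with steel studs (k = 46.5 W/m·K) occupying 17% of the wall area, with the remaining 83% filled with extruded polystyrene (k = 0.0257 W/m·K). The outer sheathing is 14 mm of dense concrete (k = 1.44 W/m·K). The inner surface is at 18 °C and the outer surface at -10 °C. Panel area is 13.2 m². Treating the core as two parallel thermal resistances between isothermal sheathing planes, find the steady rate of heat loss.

Sheathing layers in series; stud and cavity paths in parallel between them.
R_inner = 0.013/(0.172×13.2) = 0.005726 K/W
R_stud  = 0.15/(46.5×0.17×13.2) = 0.001438 K/W
R_cav   = 0.15/(0.0257×0.83×13.2) = 0.5327 K/W
1/R_core = 1/R_stud + 1/R_cav → R_core = 0.001434 K/W
R_outer = 0.014/(1.44×13.2) = 7.365×10^-4 K/W
R_total = 0.007896 K/W
Q = ΔT/R_total = 28/0.007896

Q ≈ 3550 W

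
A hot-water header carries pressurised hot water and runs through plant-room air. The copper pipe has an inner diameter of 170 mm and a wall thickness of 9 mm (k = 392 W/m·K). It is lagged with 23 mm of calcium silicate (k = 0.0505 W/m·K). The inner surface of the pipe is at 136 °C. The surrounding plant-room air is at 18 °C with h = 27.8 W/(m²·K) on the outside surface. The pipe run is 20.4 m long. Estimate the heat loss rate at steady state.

Q ≈ 3260 W

Treating each annulus and film as a series resistance:
R_copper pipe wall = ln(94/85)/(2π×392×20.4) = 2.003×10^-6 K/W
R_calcium silicate = ln(117/94)/(2π×0.0505×20.4) = 0.03381 K/W
R_outer film = 1/(h_o·2πr_oL) = 1/(27.8×2π×0.117×20.4) = 0.002399 K/W
R_total = 0.03622 K/W
Q = ΔT/R_total = 118/0.03622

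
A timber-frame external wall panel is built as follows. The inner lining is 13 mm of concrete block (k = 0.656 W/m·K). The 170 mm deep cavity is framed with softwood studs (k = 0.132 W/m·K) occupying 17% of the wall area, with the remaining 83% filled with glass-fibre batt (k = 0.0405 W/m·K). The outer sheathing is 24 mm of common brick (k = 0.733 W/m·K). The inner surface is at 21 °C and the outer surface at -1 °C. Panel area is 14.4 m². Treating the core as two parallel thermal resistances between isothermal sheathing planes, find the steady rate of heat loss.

Q ≈ 103 W

Sheathing layers in series; stud and cavity paths in parallel between them.
R_inner = 0.013/(0.656×14.4) = 0.001376 K/W
R_stud  = 0.17/(0.132×0.17×14.4) = 0.5261 K/W
R_cav   = 0.17/(0.0405×0.83×14.4) = 0.3512 K/W
1/R_core = 1/R_stud + 1/R_cav → R_core = 0.2106 K/W
R_outer = 0.024/(0.733×14.4) = 0.002274 K/W
R_total = 0.2143 K/W
Q = ΔT/R_total = 22/0.2143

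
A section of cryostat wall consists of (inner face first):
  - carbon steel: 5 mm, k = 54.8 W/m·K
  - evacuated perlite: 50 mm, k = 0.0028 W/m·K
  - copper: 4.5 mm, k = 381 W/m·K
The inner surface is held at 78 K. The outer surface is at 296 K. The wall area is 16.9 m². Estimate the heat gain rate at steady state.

Series thermal resistances:
R_carbon steel = L/(kA) = 0.005/(54.8×16.9) = 5.399×10^-6 K/W
R_evacuated perlite = L/(kA) = 0.05/(0.0028×16.9) = 1.057 K/W
R_copper = L/(kA) = 0.0045/(381×16.9) = 6.989×10^-7 K/W
R_total = 1.057 K/W
Q = ΔT / R_total = 218 / 1.057

Q ≈ 206 W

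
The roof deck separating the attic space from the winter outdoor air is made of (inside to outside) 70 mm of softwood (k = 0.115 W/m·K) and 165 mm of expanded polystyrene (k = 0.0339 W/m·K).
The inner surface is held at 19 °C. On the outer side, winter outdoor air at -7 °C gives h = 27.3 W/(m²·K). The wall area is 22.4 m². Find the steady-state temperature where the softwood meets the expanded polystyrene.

Treating each layer as a thermal resistance in series:
R_softwood = L/(kA) = 0.07/(0.115×22.4) = 0.02717 K/W
R_expanded polystyrene = L/(kA) = 0.165/(0.0339×22.4) = 0.2173 K/W
R_outer film = 1/(h_o·A) = 1/(27.3×22.4) = 0.001635 K/W
R_total = 0.2461 K/W;  Q = ΔT/R_total = 26/0.2461 = 105.6 W
T_interface = T_inner − Q·ΣR(inner→interface) = 19 − 106×0.02717

T ≈ 16.1 °C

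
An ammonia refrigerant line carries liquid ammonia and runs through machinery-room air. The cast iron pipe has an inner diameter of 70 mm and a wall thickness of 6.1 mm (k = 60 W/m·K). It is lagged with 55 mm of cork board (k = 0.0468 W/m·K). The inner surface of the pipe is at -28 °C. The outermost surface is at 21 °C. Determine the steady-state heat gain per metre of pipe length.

Cylindrical conduction, so R = ln(r₂/r₁)/(2πkL) per layer, in series:
R_cast iron pipe wall = ln(41.1/35)/(2π×60×1) = 4.262×10^-4 K/W
R_cork board = ln(96.1/41.1)/(2π×0.0468×1) = 2.889 K/W
R_total = 2.889 K/W
Q = ΔT/R_total = 49/2.889

q′ ≈ 17 W/m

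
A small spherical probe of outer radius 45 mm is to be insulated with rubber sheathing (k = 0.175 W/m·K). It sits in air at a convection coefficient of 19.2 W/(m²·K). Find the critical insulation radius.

r_cr ≈ 18.2 mm

For a sphere r_cr = 2k/h = 2×0.175/19.2
r_cr = 18.2 mm; since the bare radius (45 mm) is above r_cr, any added insulation will reduce heat loss.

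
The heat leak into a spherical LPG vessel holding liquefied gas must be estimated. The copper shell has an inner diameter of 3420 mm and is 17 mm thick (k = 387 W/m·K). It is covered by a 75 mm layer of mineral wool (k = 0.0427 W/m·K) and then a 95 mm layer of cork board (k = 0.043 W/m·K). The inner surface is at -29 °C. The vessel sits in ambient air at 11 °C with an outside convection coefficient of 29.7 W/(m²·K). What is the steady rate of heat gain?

Q ≈ 412 W

Spherical conduction: R = (1/r_in − 1/r_out)/(4πk) per layer; series-sum.
R_copper shell = (1/1.71 − 1/1.727)/(4π×387) = 1.184×10^-6 K/W
R_mineral wool = (1/1.727 − 1/1.802)/(4π×0.0427) = 0.04491 K/W
R_cork board = (1/1.802 − 1/1.897)/(4π×0.043) = 0.05143 K/W
R_outer film = 1/(h·4πr_o²) = 1/(29.7×4π×1.897²) = 7.446×10^-4 K/W
R_total = 0.09709 K/W
Q = ΔT/R_total = 40/0.09709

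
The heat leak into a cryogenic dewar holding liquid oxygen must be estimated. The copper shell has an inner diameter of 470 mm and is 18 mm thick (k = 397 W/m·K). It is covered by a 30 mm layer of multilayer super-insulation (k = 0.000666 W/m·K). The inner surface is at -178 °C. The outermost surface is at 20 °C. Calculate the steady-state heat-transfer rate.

Each spherical layer contributes R = (1/r_i − 1/r_o)/(4πk):
R_copper shell = (1/0.235 − 1/0.253)/(4π×397) = 6.069×10^-5 K/W
R_multilayer super-insulation = (1/0.253 − 1/0.283)/(4π×0.000666) = 50.06 K/W
R_total = 50.06 K/W
Q = ΔT/R_total = 198/50.06

Q ≈ 3.95 W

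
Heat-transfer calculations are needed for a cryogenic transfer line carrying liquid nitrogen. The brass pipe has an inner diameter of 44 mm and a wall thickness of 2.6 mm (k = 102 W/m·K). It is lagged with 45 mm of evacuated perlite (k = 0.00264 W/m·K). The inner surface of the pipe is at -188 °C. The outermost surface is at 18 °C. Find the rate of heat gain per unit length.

Radial resistances (cylindrical: R_cond = ln(r_o/r_i)/(2πkL), R_conv = 1/(h·2πrL)):
R_brass pipe wall = ln(24.6/22)/(2π×102×1) = 1.743×10^-4 K/W
R_evacuated perlite = ln(69.6/24.6)/(2π×0.00264×1) = 62.7 K/W
R_total = 62.7 K/W
Q = ΔT/R_total = 206/62.7

q′ ≈ 3.29 W/m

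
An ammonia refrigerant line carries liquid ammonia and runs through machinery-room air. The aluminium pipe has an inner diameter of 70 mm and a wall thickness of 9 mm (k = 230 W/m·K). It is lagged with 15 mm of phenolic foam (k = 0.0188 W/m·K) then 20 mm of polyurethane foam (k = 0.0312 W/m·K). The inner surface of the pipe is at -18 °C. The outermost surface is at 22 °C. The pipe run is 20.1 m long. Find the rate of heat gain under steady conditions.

Q ≈ 202 W

For a radial system each layer contributes R = ln(r_out/r_in)/(2πkL); films add R = 1/(hA).
R_aluminium pipe wall = ln(44/35)/(2π×230×20.1) = 7.878×10^-6 K/W
R_phenolic foam = ln(59/44)/(2π×0.0188×20.1) = 0.1236 K/W
R_polyurethane foam = ln(79/59)/(2π×0.0312×20.1) = 0.07408 K/W
R_total = 0.1976 K/W
Q = ΔT/R_total = 40/0.1976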